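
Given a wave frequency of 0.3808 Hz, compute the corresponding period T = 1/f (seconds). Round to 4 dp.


T = 1 / f
T = 1 / 0.3808
T = 2.6261 s

2.6261


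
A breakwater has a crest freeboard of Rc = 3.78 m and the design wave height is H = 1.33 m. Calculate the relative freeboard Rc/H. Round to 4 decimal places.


Relative freeboard = Rc / H
= 3.78 / 1.33
= 2.8421

2.8421


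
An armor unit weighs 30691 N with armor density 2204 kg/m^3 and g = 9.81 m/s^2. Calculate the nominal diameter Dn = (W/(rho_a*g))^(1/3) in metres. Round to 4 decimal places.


V = W / (rho_a * g)
V = 30691 / (2204 * 9.81)
V = 30691 / 21621.24
V = 1.419484 m^3
Dn = V^(1/3) = 1.419484^(1/3)
Dn = 1.1239 m

1.1239


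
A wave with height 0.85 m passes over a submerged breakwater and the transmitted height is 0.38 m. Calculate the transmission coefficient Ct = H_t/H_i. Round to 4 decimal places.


Ct = H_t / H_i
Ct = 0.38 / 0.85
Ct = 0.4471

0.4471


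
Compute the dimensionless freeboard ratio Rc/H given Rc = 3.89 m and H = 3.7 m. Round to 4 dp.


Relative freeboard = Rc / H
= 3.89 / 3.7
= 1.0514

1.0514


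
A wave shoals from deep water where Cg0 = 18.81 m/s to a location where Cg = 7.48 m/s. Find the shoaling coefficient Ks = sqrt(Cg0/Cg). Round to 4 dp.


Ks = sqrt(Cg0 / Cg)
Ks = sqrt(18.81 / 7.48)
Ks = sqrt(2.5147)
Ks = 1.5858

1.5858


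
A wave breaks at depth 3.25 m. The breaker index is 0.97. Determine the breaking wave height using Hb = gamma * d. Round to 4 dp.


Hb = gamma * d
Hb = 0.97 * 3.25
Hb = 3.1525 m

3.1525


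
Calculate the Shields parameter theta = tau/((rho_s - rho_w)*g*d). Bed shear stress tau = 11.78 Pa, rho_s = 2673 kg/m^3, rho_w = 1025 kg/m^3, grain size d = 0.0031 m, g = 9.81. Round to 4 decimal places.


theta = tau / ((rho_s - rho_w) * g * d)
rho_s - rho_w = 2673 - 1025 = 1648
Denominator = 1648 * 9.81 * 0.0031 = 50.117328
theta = 11.78 / 50.117328
theta = 0.2350

0.2350


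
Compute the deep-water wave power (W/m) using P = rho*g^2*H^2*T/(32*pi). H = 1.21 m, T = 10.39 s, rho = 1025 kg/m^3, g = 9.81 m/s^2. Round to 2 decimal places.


P = rho * g^2 * H^2 * T / (32 * pi)
P = 1025 * 9.81^2 * 1.21^2 * 10.39 / (32 * pi)
P = 1025 * 96.2361 * 1.4641 * 10.39 / 100.53096
P = 14926.17 W/m

14926.17


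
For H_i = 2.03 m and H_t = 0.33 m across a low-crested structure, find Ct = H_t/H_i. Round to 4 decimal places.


Ct = H_t / H_i
Ct = 0.33 / 2.03
Ct = 0.1626

0.1626


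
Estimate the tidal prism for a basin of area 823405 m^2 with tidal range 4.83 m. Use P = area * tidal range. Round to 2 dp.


Tidal prism = Area * Tidal range
P = 823405 * 4.83
P = 3977046.15 m^3

3977046.15


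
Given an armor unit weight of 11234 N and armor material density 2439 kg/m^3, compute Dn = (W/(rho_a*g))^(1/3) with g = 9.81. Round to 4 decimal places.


V = W / (rho_a * g)
V = 11234 / (2439 * 9.81)
V = 11234 / 23926.59
V = 0.469519 m^3
Dn = V^(1/3) = 0.469519^(1/3)
Dn = 0.7772 m

0.7772


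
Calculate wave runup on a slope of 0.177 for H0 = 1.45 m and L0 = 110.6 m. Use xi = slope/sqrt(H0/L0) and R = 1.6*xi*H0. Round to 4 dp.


xi = slope / sqrt(H0/L0)
H0/L0 = 1.45/110.6 = 0.013110
sqrt(0.013110) = 0.114500
xi = 0.177 / 0.114500 = 1.545848
R = 1.6 * xi * H0 = 1.6 * 1.545848 * 1.45
R = 3.5864 m

3.5864


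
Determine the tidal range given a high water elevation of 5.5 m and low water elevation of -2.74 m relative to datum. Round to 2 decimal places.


Tidal range = High water - Low water
Tidal range = 5.5 - (-2.74)
Tidal range = 8.24 m

8.24


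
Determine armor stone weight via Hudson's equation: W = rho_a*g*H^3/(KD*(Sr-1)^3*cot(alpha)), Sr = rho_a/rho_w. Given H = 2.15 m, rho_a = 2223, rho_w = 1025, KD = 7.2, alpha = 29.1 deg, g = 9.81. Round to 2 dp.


Sr = rho_a / rho_w = 2223 / 1025 = 2.168780
(Sr - 1) = 1.168780
(Sr - 1)^3 = 1.596610
cot(29.1) = 1 / tan(29.1) = 1 / 0.556593 = 1.796645
Numerator = 2223 * 9.81 * 2.15^3 = 216732.4048
Denominator = 7.2 * 1.596610 * 1.796645 = 20.653503
W = 216732.4048 / 20.653503
W = 10493.74 N

10493.74


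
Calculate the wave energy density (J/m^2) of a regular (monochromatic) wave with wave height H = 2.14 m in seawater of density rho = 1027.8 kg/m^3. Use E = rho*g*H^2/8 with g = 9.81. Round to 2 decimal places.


E = (1/8) * rho * g * H^2
E = (1/8) * 1027.8 * 9.81 * 2.14^2
E = 0.125 * 1027.8 * 9.81 * 4.5796
E = 5771.85 J/m^2

5771.85


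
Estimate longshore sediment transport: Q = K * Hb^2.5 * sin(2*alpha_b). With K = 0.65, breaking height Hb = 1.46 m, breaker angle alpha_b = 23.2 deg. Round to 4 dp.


Q = K * Hb^2.5 * sin(2 * alpha_b)
Hb^2.5 = 1.46^2.5 = 2.575622
sin(2 * 23.2) = sin(46.4) = 0.724172
Q = 0.65 * 2.575622 * 0.724172
Q = 1.2124 m^3/s

1.2124


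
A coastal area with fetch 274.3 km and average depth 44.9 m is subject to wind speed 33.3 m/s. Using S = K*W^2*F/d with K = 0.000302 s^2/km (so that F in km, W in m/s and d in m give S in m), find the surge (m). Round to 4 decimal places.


S = K * W^2 * F / d
W^2 = 33.3^2 = 1108.89
S = 0.000302 * 1108.89 * 274.3 / 44.9
Numerator = 0.000302 * 1108.89 * 274.3 = 91.858895
S = 91.858895 / 44.9 = 2.0459 m

2.0459


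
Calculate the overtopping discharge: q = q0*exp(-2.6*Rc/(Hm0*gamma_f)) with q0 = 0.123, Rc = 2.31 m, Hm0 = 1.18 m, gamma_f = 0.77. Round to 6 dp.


q = q0 * exp(-2.6 * Rc / (Hm0 * gamma_f))
Exponent = -2.6 * 2.31 / (1.18 * 0.77)
= -2.6 * 2.31 / 0.9086
= -6.610169
exp(-6.610169) = 0.001347
q = 0.123 * 0.001347
q = 0.000166 m^3/s/m

0.000166


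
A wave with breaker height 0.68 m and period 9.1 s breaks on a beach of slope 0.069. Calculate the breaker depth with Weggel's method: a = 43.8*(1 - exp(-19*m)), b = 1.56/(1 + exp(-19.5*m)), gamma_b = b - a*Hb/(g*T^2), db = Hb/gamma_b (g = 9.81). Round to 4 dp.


a = 43.8 * (1 - exp(-19 * m))
exp(-19 * 0.069) = exp(-1.3110) = 0.269550
a = 43.8 * (1 - 0.269550) = 31.993694
b = 1.56 / (1 + exp(-19.5 * m))
exp(-19.5 * 0.069) = exp(-1.3455) = 0.260409
b = 1.56 / (1 + 0.260409) = 1.237693
Hb / (g * T^2) = 0.68 / (9.81 * 9.1^2) = 0.68 / 812.3661 = 0.00083706
gamma_b = b - a * Hb/(g*T^2) = 1.237693 - 31.993694 * 0.00083706 = 1.210912
db = Hb / gamma_b = 0.68 / 1.210912
db = 0.5616 m

0.5616


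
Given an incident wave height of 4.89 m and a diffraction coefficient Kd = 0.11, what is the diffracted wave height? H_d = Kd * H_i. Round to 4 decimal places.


H_d = Kd * H_i
H_d = 0.11 * 4.89
H_d = 0.5379 m

0.5379


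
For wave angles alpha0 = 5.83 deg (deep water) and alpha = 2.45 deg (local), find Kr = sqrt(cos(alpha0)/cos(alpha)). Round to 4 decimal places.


Kr = sqrt(cos(alpha0) / cos(alpha))
cos(5.83) = 0.994828
cos(2.45) = 0.999086
Kr = sqrt(0.994828 / 0.999086)
Kr = sqrt(0.995738)
Kr = 0.9979

0.9979


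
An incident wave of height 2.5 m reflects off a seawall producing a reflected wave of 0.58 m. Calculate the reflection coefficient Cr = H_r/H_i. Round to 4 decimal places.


Cr = H_r / H_i
Cr = 0.58 / 2.5
Cr = 0.2320

0.2320


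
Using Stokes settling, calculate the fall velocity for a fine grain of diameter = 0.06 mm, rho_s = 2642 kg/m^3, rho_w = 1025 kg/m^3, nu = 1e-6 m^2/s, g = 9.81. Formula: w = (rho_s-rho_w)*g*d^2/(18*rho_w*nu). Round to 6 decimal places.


w = (rho_s - rho_w) * g * d^2 / (18 * rho_w * nu)
d = 0.06 mm = 0.000060 m
rho_s - rho_w = 2642 - 1025 = 1617
Numerator = 1617 * 9.81 * (0.000060)^2 = 0.000057105972
Denominator = 18 * 1025 * 1e-6 = 0.018450
w = 0.003095 m/s

0.003095


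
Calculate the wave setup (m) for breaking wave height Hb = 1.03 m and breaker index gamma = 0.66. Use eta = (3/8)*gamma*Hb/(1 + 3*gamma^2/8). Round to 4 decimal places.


eta = (3/8) * gamma * Hb / (1 + 3*gamma^2/8)
Numerator = (3/8) * 0.66 * 1.03 = 0.254925
Denominator = 1 + 3*0.66^2/8 = 1 + 0.163350 = 1.163350
eta = 0.254925 / 1.163350
eta = 0.2191 m

0.2191


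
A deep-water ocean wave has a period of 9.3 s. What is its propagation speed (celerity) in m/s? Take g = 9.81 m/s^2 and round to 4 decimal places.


We use the deep-water celerity formula:
C = g * T / (2 * pi)
C = 9.81 * 9.3 / (2 * 3.14159...)
C = 91.233000 / 6.283185
C = 14.5202 m/s

14.5202


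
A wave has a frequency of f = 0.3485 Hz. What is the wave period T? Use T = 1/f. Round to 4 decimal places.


T = 1 / f
T = 1 / 0.3485
T = 2.8694 s

2.8694


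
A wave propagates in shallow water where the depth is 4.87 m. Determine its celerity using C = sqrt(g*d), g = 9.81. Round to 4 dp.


Using the shallow-water approximation:
C = sqrt(g * d) = sqrt(9.81 * 4.87)
C = sqrt(47.7747)
C = 6.9119 m/s

6.9119


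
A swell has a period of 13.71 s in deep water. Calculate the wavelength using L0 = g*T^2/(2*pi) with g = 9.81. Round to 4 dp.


L0 = g * T^2 / (2 * pi)
L0 = 9.81 * 13.71^2 / (2 * pi)
L0 = 9.81 * 187.9641 / 6.28319
L0 = 1843.9278 / 6.28319
L0 = 293.4702 m

293.4702


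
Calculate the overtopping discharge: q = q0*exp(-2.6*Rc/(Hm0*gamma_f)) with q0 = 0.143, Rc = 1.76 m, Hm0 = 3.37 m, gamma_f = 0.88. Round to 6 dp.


q = q0 * exp(-2.6 * Rc / (Hm0 * gamma_f))
Exponent = -2.6 * 1.76 / (3.37 * 0.88)
= -2.6 * 1.76 / 2.9656
= -1.543027
exp(-1.543027) = 0.213733
q = 0.143 * 0.213733
q = 0.030564 m^3/s/m

0.030564


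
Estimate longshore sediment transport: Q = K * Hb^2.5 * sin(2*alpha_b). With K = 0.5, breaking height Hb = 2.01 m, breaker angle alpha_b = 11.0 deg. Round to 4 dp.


Q = K * Hb^2.5 * sin(2 * alpha_b)
Hb^2.5 = 2.01^2.5 = 5.727830
sin(2 * 11.0) = sin(22.0) = 0.374607
Q = 0.5 * 5.727830 * 0.374607
Q = 1.0728 m^3/s

1.0728


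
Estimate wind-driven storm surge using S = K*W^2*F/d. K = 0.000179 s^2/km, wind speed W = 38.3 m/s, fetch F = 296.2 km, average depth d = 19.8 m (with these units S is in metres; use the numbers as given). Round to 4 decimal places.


S = K * W^2 * F / d
W^2 = 38.3^2 = 1466.89
S = 0.000179 * 1466.89 * 296.2 / 19.8
Numerator = 0.000179 * 1466.89 * 296.2 = 77.774214
S = 77.774214 / 19.8 = 3.9280 m

3.9280


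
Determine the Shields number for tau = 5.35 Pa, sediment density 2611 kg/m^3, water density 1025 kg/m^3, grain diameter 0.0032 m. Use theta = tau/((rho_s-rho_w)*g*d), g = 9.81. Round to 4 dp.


theta = tau / ((rho_s - rho_w) * g * d)
rho_s - rho_w = 2611 - 1025 = 1586
Denominator = 1586 * 9.81 * 0.0032 = 49.787712
theta = 5.35 / 49.787712
theta = 0.1075

0.1075


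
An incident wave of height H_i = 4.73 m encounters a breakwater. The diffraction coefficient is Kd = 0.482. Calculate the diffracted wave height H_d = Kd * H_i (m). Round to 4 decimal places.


H_d = Kd * H_i
H_d = 0.482 * 4.73
H_d = 2.2799 m

2.2799


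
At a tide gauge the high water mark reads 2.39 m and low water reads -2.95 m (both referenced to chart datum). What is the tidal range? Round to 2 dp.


Tidal range = High water - Low water
Tidal range = 2.39 - (-2.95)
Tidal range = 5.34 m

5.34


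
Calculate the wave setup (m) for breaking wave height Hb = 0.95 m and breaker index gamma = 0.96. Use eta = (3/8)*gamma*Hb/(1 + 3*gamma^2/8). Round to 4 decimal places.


eta = (3/8) * gamma * Hb / (1 + 3*gamma^2/8)
Numerator = (3/8) * 0.96 * 0.95 = 0.342000
Denominator = 1 + 3*0.96^2/8 = 1 + 0.345600 = 1.345600
eta = 0.342000 / 1.345600
eta = 0.2542 m

0.2542


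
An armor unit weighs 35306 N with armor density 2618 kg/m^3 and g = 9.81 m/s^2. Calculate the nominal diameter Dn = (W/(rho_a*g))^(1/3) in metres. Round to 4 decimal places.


V = W / (rho_a * g)
V = 35306 / (2618 * 9.81)
V = 35306 / 25682.58
V = 1.374706 m^3
Dn = V^(1/3) = 1.374706^(1/3)
Dn = 1.1119 m

1.1119


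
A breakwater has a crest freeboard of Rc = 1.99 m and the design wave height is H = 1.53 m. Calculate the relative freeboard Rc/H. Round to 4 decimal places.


Relative freeboard = Rc / H
= 1.99 / 1.53
= 1.3007

1.3007


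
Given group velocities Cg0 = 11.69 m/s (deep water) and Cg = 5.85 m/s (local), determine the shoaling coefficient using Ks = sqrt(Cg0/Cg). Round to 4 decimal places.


Ks = sqrt(Cg0 / Cg)
Ks = sqrt(11.69 / 5.85)
Ks = sqrt(1.9983)
Ks = 1.4136

1.4136


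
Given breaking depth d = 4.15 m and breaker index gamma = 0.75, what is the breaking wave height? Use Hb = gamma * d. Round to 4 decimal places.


Hb = gamma * d
Hb = 0.75 * 4.15
Hb = 3.1125 m

3.1125


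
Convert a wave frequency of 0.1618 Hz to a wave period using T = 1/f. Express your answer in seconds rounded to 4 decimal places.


T = 1 / f
T = 1 / 0.1618
T = 6.1805 s

6.1805


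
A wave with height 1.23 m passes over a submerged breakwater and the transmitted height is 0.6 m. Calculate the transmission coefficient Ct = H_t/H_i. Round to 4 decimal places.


Ct = H_t / H_i
Ct = 0.6 / 1.23
Ct = 0.4878

0.4878


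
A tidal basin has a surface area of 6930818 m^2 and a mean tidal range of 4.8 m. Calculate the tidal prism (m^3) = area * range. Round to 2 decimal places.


Tidal prism = Area * Tidal range
P = 6930818 * 4.8
P = 33267926.40 m^3

33267926.40


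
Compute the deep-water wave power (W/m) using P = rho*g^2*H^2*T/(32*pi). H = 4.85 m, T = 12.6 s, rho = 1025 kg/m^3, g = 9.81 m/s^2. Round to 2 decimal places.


P = rho * g^2 * H^2 * T / (32 * pi)
P = 1025 * 9.81^2 * 4.85^2 * 12.6 / (32 * pi)
P = 1025 * 96.2361 * 23.5225 * 12.6 / 100.53096
P = 290814.50 W/m

290814.50


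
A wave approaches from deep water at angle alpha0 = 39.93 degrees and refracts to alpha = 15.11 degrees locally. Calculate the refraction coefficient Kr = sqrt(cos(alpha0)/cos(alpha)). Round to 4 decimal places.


Kr = sqrt(cos(alpha0) / cos(alpha))
cos(39.93) = 0.766829
cos(15.11) = 0.965427
Kr = sqrt(0.766829 / 0.965427)
Kr = sqrt(0.794290)
Kr = 0.8912

0.8912


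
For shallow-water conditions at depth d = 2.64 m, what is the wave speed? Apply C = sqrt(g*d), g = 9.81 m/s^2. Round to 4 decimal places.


Using the shallow-water approximation:
C = sqrt(g * d) = sqrt(9.81 * 2.64)
C = sqrt(25.8984)
C = 5.0890 m/s

5.0890


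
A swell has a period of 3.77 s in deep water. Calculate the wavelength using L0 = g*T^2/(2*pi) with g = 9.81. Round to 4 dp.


L0 = g * T^2 / (2 * pi)
L0 = 9.81 * 3.77^2 / (2 * pi)
L0 = 9.81 * 14.2129 / 6.28319
L0 = 139.4285 / 6.28319
L0 = 22.1907 m

22.1907


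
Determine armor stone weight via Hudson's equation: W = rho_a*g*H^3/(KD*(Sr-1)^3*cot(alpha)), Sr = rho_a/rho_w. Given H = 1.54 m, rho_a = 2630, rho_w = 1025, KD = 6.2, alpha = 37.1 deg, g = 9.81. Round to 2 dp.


Sr = rho_a / rho_w = 2630 / 1025 = 2.565854
(Sr - 1) = 1.565854
(Sr - 1)^3 = 3.839313
cot(37.1) = 1 / tan(37.1) = 1 / 0.756294 = 1.322237
Numerator = 2630 * 9.81 * 1.54^3 = 94229.5069
Denominator = 6.2 * 3.839313 * 1.322237 = 31.474187
W = 94229.5069 / 31.474187
W = 2993.87 N

2993.87


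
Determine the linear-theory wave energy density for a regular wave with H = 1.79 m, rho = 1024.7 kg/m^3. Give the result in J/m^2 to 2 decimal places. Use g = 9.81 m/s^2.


E = (1/8) * rho * g * H^2
E = (1/8) * 1024.7 * 9.81 * 1.79^2
E = 0.125 * 1024.7 * 9.81 * 3.2041
E = 4026.07 J/m^2

4026.07


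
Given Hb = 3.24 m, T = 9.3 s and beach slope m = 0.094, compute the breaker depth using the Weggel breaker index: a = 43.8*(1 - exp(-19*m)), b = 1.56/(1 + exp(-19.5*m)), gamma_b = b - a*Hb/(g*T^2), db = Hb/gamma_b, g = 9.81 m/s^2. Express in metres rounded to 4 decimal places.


a = 43.8 * (1 - exp(-19 * m))
exp(-19 * 0.094) = exp(-1.7860) = 0.167629
a = 43.8 * (1 - 0.167629) = 36.457835
b = 1.56 / (1 + exp(-19.5 * m))
exp(-19.5 * 0.094) = exp(-1.8330) = 0.159933
b = 1.56 / (1 + 0.159933) = 1.344905
Hb / (g * T^2) = 3.24 / (9.81 * 9.3^2) = 3.24 / 848.4669 = 0.00381865
gamma_b = b - a * Hb/(g*T^2) = 1.344905 - 36.457835 * 0.00381865 = 1.205685
db = Hb / gamma_b = 3.24 / 1.205685
db = 2.6873 m

2.6873


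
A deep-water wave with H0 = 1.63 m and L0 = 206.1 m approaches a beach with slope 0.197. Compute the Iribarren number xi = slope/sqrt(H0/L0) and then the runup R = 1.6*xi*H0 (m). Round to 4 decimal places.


xi = slope / sqrt(H0/L0)
H0/L0 = 1.63/206.1 = 0.007909
sqrt(0.007909) = 0.088931
xi = 0.197 / 0.088931 = 2.215192
R = 1.6 * xi * H0 = 1.6 * 2.215192 * 1.63
R = 5.7772 m

5.7772


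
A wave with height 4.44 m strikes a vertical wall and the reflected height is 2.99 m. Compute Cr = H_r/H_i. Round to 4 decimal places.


Cr = H_r / H_i
Cr = 2.99 / 4.44
Cr = 0.6734

0.6734


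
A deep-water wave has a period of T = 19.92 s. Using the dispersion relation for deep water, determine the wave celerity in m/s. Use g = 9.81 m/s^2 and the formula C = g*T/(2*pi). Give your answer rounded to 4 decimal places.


We use the deep-water celerity formula:
C = g * T / (2 * pi)
C = 9.81 * 19.92 / (2 * 3.14159...)
C = 195.415200 / 6.283185
C = 31.1013 m/s

31.1013


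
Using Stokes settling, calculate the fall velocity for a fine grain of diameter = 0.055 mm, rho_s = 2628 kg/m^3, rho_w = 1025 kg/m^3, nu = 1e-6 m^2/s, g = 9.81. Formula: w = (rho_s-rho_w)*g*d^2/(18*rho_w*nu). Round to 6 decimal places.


w = (rho_s - rho_w) * g * d^2 / (18 * rho_w * nu)
d = 0.055 mm = 0.000055 m
rho_s - rho_w = 2628 - 1025 = 1603
Numerator = 1603 * 9.81 * (0.000055)^2 = 0.000047569426
Denominator = 18 * 1025 * 1e-6 = 0.018450
w = 0.002578 m/s

0.002578


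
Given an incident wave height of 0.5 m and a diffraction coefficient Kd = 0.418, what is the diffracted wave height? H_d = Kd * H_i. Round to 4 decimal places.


H_d = Kd * H_i
H_d = 0.418 * 0.5
H_d = 0.2090 m

0.2090


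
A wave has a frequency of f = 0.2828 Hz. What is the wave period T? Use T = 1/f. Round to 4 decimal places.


T = 1 / f
T = 1 / 0.2828
T = 3.5361 s

3.5361


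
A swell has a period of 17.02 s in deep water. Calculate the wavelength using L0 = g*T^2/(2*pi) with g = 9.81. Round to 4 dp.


L0 = g * T^2 / (2 * pi)
L0 = 9.81 * 17.02^2 / (2 * pi)
L0 = 9.81 * 289.6804 / 6.28319
L0 = 2841.7647 / 6.28319
L0 = 452.2809 m

452.2809


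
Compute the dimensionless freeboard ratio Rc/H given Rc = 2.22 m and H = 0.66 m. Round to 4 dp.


Relative freeboard = Rc / H
= 2.22 / 0.66
= 3.3636

3.3636


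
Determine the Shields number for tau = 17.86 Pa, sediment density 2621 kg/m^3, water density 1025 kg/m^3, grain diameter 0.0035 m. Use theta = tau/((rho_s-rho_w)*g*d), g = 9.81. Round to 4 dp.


theta = tau / ((rho_s - rho_w) * g * d)
rho_s - rho_w = 2621 - 1025 = 1596
Denominator = 1596 * 9.81 * 0.0035 = 54.798660
theta = 17.86 / 54.798660
theta = 0.3259

0.3259


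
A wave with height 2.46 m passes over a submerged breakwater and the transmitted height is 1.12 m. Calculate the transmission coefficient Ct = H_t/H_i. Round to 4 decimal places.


Ct = H_t / H_i
Ct = 1.12 / 2.46
Ct = 0.4553

0.4553


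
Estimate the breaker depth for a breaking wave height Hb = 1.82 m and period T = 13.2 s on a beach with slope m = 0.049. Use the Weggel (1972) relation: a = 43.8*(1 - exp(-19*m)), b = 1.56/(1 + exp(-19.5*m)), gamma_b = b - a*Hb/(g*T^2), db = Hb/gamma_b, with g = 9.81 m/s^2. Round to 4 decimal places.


a = 43.8 * (1 - exp(-19 * m))
exp(-19 * 0.049) = exp(-0.9310) = 0.394159
a = 43.8 * (1 - 0.394159) = 26.535820
b = 1.56 / (1 + exp(-19.5 * m))
exp(-19.5 * 0.049) = exp(-0.9555) = 0.384620
b = 1.56 / (1 + 0.384620) = 1.126663
Hb / (g * T^2) = 1.82 / (9.81 * 13.2^2) = 1.82 / 1709.2944 = 0.00106477
gamma_b = b - a * Hb/(g*T^2) = 1.126663 - 26.535820 * 0.00106477 = 1.098409
db = Hb / gamma_b = 1.82 / 1.098409
db = 1.6569 m

1.6569


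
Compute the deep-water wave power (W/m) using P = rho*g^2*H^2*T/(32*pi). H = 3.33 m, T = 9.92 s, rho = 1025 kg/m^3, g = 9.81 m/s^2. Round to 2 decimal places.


P = rho * g^2 * H^2 * T / (32 * pi)
P = 1025 * 9.81^2 * 3.33^2 * 9.92 / (32 * pi)
P = 1025 * 96.2361 * 11.0889 * 9.92 / 100.53096
P = 107934.97 W/m

107934.97


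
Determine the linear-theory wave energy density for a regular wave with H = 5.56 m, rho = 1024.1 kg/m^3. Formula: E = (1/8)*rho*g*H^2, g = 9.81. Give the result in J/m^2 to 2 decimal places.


E = (1/8) * rho * g * H^2
E = (1/8) * 1024.1 * 9.81 * 5.56^2
E = 0.125 * 1024.1 * 9.81 * 30.9136
E = 38821.38 J/m^2

38821.38


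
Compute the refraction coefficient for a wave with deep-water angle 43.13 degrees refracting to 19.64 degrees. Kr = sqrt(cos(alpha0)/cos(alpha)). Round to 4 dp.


Kr = sqrt(cos(alpha0) / cos(alpha))
cos(43.13) = 0.729804
cos(19.64) = 0.941823
Kr = sqrt(0.729804 / 0.941823)
Kr = sqrt(0.774885)
Kr = 0.8803

0.8803


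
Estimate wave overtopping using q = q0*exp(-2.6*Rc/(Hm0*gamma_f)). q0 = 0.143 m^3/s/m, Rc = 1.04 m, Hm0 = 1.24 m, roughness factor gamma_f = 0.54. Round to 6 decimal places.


q = q0 * exp(-2.6 * Rc / (Hm0 * gamma_f))
Exponent = -2.6 * 1.04 / (1.24 * 0.54)
= -2.6 * 1.04 / 0.6696
= -4.038232
exp(-4.038232) = 0.017629
q = 0.143 * 0.017629
q = 0.002521 m^3/s/m

0.002521


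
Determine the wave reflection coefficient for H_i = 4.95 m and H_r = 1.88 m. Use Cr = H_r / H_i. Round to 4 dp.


Cr = H_r / H_i
Cr = 1.88 / 4.95
Cr = 0.3798

0.3798


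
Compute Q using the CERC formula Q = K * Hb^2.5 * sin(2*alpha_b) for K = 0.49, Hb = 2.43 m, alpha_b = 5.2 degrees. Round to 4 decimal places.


Q = K * Hb^2.5 * sin(2 * alpha_b)
Hb^2.5 = 2.43^2.5 = 9.204828
sin(2 * 5.2) = sin(10.4) = 0.180519
Q = 0.49 * 9.204828 * 0.180519
Q = 0.8142 m^3/s

0.8142


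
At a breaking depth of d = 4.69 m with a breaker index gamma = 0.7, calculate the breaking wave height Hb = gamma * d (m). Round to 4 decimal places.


Hb = gamma * d
Hb = 0.7 * 4.69
Hb = 3.2830 m

3.2830


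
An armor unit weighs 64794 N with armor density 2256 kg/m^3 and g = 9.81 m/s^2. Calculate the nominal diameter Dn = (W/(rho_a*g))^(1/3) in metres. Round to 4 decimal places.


V = W / (rho_a * g)
V = 64794 / (2256 * 9.81)
V = 64794 / 22131.36
V = 2.927701 m^3
Dn = V^(1/3) = 2.927701^(1/3)
Dn = 1.4306 m

1.4306


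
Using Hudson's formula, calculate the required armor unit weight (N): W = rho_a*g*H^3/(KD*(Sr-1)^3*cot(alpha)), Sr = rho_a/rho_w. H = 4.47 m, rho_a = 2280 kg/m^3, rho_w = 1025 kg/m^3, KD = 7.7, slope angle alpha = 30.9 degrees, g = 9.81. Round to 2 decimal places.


Sr = rho_a / rho_w = 2280 / 1025 = 2.224390
(Sr - 1) = 1.224390
(Sr - 1)^3 = 1.835522
cot(30.9) = 1 / tan(30.9) = 1 / 0.598488 = 1.670878
Numerator = 2280 * 9.81 * 4.47^3 = 1997682.3097
Denominator = 7.7 * 1.835522 * 1.670878 = 23.615389
W = 1997682.3097 / 23.615389
W = 84592.39 N

84592.39


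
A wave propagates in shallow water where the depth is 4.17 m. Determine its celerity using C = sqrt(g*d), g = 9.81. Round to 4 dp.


Using the shallow-water approximation:
C = sqrt(g * d) = sqrt(9.81 * 4.17)
C = sqrt(40.9077)
C = 6.3959 m/s

6.3959


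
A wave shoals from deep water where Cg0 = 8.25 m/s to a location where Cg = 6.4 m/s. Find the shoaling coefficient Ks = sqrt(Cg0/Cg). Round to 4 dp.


Ks = sqrt(Cg0 / Cg)
Ks = sqrt(8.25 / 6.4)
Ks = sqrt(1.2891)
Ks = 1.1354

1.1354


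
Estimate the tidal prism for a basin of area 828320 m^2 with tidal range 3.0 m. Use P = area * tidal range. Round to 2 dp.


Tidal prism = Area * Tidal range
P = 828320 * 3.0
P = 2484960.00 m^3

2484960.00


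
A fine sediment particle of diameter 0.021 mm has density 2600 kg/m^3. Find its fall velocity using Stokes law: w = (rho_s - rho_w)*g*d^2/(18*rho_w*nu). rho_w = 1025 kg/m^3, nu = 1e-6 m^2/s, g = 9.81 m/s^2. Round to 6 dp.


w = (rho_s - rho_w) * g * d^2 / (18 * rho_w * nu)
d = 0.021 mm = 0.000021 m
rho_s - rho_w = 2600 - 1025 = 1575
Numerator = 1575 * 9.81 * (0.000021)^2 = 0.000006813781
Denominator = 18 * 1025 * 1e-6 = 0.018450
w = 0.000369 m/s

0.000369


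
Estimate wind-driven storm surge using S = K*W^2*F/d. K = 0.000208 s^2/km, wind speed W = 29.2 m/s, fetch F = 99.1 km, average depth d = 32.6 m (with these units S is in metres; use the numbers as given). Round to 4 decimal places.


S = K * W^2 * F / d
W^2 = 29.2^2 = 852.64
S = 0.000208 * 852.64 * 99.1 / 32.6
Numerator = 0.000208 * 852.64 * 99.1 = 17.575298
S = 17.575298 / 32.6 = 0.5391 m

0.5391


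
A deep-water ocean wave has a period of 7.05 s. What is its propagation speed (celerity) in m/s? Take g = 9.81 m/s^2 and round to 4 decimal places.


We use the deep-water celerity formula:
C = g * T / (2 * pi)
C = 9.81 * 7.05 / (2 * 3.14159...)
C = 69.160500 / 6.283185
C = 11.0072 m/s

11.0072


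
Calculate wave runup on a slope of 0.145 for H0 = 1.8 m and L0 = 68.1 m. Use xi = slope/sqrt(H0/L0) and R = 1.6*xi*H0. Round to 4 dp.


xi = slope / sqrt(H0/L0)
H0/L0 = 1.8/68.1 = 0.026432
sqrt(0.026432) = 0.162578
xi = 0.145 / 0.162578 = 0.891878
R = 1.6 * xi * H0 = 1.6 * 0.891878 * 1.8
R = 2.5686 m

2.5686


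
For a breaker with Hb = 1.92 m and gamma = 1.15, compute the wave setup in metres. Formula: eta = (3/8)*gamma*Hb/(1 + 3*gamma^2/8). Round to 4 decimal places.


eta = (3/8) * gamma * Hb / (1 + 3*gamma^2/8)
Numerator = (3/8) * 1.15 * 1.92 = 0.828000
Denominator = 1 + 3*1.15^2/8 = 1 + 0.495938 = 1.495938
eta = 0.828000 / 1.495938
eta = 0.5535 m

0.5535


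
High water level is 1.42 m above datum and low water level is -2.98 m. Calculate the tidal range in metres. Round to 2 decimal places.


Tidal range = High water - Low water
Tidal range = 1.42 - (-2.98)
Tidal range = 4.40 m

4.40


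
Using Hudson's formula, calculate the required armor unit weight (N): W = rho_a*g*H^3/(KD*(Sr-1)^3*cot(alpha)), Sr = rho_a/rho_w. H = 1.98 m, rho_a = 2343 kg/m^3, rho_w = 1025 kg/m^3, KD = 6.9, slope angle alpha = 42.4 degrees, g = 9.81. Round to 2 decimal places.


Sr = rho_a / rho_w = 2343 / 1025 = 2.285854
(Sr - 1) = 1.285854
(Sr - 1)^3 = 2.126056
cot(42.4) = 1 / tan(42.4) = 1 / 0.913125 = 1.095140
Numerator = 2343 * 9.81 * 1.98^3 = 178417.2605
Denominator = 6.9 * 2.126056 * 1.095140 = 16.065464
W = 178417.2605 / 16.065464
W = 11105.64 N

11105.64


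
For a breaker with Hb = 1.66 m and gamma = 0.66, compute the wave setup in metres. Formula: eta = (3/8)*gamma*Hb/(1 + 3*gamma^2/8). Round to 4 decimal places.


eta = (3/8) * gamma * Hb / (1 + 3*gamma^2/8)
Numerator = (3/8) * 0.66 * 1.66 = 0.410850
Denominator = 1 + 3*0.66^2/8 = 1 + 0.163350 = 1.163350
eta = 0.410850 / 1.163350
eta = 0.3532 m

0.3532


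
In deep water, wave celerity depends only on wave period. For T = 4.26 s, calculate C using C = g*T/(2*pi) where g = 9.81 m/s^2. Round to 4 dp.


We use the deep-water celerity formula:
C = g * T / (2 * pi)
C = 9.81 * 4.26 / (2 * 3.14159...)
C = 41.790600 / 6.283185
C = 6.6512 m/s

6.6512


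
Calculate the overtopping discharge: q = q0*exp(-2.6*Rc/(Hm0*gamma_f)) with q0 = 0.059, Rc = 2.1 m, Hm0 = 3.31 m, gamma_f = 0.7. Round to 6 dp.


q = q0 * exp(-2.6 * Rc / (Hm0 * gamma_f))
Exponent = -2.6 * 2.1 / (3.31 * 0.7)
= -2.6 * 2.1 / 2.3170
= -2.356495
exp(-2.356495) = 0.094752
q = 0.059 * 0.094752
q = 0.005590 m^3/s/m

0.005590


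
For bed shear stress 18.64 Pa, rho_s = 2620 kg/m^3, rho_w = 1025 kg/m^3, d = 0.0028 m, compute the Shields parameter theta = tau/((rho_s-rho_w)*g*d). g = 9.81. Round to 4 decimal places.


theta = tau / ((rho_s - rho_w) * g * d)
rho_s - rho_w = 2620 - 1025 = 1595
Denominator = 1595 * 9.81 * 0.0028 = 43.811460
theta = 18.64 / 43.811460
theta = 0.4255

0.4255


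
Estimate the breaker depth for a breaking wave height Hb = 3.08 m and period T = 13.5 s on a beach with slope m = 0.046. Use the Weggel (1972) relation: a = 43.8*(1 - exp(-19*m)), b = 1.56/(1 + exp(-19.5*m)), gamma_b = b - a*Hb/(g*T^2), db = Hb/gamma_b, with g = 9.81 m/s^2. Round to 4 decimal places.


a = 43.8 * (1 - exp(-19 * m))
exp(-19 * 0.046) = exp(-0.8740) = 0.417279
a = 43.8 * (1 - 0.417279) = 25.523176
b = 1.56 / (1 + exp(-19.5 * m))
exp(-19.5 * 0.046) = exp(-0.8970) = 0.407791
b = 1.56 / (1 + 0.407791) = 1.108119
Hb / (g * T^2) = 3.08 / (9.81 * 13.5^2) = 3.08 / 1787.8725 = 0.00172272
gamma_b = b - a * Hb/(g*T^2) = 1.108119 - 25.523176 * 0.00172272 = 1.064150
db = Hb / gamma_b = 3.08 / 1.064150
db = 2.8943 m

2.8943


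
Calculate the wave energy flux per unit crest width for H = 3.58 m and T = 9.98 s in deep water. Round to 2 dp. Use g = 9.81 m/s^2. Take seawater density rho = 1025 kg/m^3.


P = rho * g^2 * H^2 * T / (32 * pi)
P = 1025 * 9.81^2 * 3.58^2 * 9.98 / (32 * pi)
P = 1025 * 96.2361 * 12.8164 * 9.98 / 100.53096
P = 125504.31 W/m

125504.31


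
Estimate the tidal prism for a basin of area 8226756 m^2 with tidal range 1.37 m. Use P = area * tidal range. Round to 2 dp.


Tidal prism = Area * Tidal range
P = 8226756 * 1.37
P = 11270655.72 m^3

11270655.72


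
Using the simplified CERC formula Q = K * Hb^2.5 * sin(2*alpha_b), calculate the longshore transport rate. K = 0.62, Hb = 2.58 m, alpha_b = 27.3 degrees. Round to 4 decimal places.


Q = K * Hb^2.5 * sin(2 * alpha_b)
Hb^2.5 = 2.58^2.5 = 10.691762
sin(2 * 27.3) = sin(54.6) = 0.815128
Q = 0.62 * 10.691762 * 0.815128
Q = 5.4034 m^3/s

5.4034


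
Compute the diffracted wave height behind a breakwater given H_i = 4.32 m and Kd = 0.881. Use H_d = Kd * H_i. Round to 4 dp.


H_d = Kd * H_i
H_d = 0.881 * 4.32
H_d = 3.8059 m

3.8059


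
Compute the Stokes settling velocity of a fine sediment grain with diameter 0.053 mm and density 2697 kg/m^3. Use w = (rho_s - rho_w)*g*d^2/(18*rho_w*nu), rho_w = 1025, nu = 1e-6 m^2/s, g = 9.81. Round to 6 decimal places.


w = (rho_s - rho_w) * g * d^2 / (18 * rho_w * nu)
d = 0.053 mm = 0.000053 m
rho_s - rho_w = 2697 - 1025 = 1672
Numerator = 1672 * 9.81 * (0.000053)^2 = 0.000046074117
Denominator = 18 * 1025 * 1e-6 = 0.018450
w = 0.002497 m/s

0.002497


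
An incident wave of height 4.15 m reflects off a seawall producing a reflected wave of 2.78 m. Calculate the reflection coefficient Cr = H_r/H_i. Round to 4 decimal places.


Cr = H_r / H_i
Cr = 2.78 / 4.15
Cr = 0.6699

0.6699


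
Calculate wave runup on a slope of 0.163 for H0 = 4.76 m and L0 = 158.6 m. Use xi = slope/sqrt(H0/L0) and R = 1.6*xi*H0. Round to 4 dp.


xi = slope / sqrt(H0/L0)
H0/L0 = 4.76/158.6 = 0.030013
sqrt(0.030013) = 0.173241
xi = 0.163 / 0.173241 = 0.940883
R = 1.6 * xi * H0 = 1.6 * 0.940883 * 4.76
R = 7.1658 m

7.1658


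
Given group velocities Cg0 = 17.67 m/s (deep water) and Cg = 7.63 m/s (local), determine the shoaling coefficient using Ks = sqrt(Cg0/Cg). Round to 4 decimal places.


Ks = sqrt(Cg0 / Cg)
Ks = sqrt(17.67 / 7.63)
Ks = sqrt(2.3159)
Ks = 1.5218

1.5218


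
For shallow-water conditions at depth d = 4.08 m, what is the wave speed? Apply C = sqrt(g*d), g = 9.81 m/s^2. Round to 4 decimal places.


Using the shallow-water approximation:
C = sqrt(g * d) = sqrt(9.81 * 4.08)
C = sqrt(40.0248)
C = 6.3265 m/s

6.3265


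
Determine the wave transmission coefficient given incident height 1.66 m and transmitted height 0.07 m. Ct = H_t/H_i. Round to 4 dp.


Ct = H_t / H_i
Ct = 0.07 / 1.66
Ct = 0.0422

0.0422


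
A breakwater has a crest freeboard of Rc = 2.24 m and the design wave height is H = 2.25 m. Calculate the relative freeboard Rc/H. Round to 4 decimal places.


Relative freeboard = Rc / H
= 2.24 / 2.25
= 0.9956

0.9956


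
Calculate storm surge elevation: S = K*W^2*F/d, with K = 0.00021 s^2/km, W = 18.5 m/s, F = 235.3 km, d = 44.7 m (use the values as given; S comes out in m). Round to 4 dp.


S = K * W^2 * F / d
W^2 = 18.5^2 = 342.25
S = 0.00021 * 342.25 * 235.3 / 44.7
Numerator = 0.00021 * 342.25 * 235.3 = 16.911599
S = 16.911599 / 44.7 = 0.3783 m

0.3783


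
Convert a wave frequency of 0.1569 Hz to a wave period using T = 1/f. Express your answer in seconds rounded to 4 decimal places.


T = 1 / f
T = 1 / 0.1569
T = 6.3735 s

6.3735


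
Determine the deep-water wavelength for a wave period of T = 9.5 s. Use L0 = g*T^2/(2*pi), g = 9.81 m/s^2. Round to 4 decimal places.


L0 = g * T^2 / (2 * pi)
L0 = 9.81 * 9.5^2 / (2 * pi)
L0 = 9.81 * 90.2500 / 6.28319
L0 = 885.3525 / 6.28319
L0 = 140.9082 m

140.9082


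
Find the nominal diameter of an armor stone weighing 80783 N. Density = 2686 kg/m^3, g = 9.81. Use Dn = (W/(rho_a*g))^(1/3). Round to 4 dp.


V = W / (rho_a * g)
V = 80783 / (2686 * 9.81)
V = 80783 / 26349.66
V = 3.065808 m^3
Dn = V^(1/3) = 3.065808^(1/3)
Dn = 1.4527 m

1.4527


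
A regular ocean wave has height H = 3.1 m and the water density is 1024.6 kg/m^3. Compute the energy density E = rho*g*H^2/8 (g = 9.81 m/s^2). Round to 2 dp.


E = (1/8) * rho * g * H^2
E = (1/8) * 1024.6 * 9.81 * 3.1^2
E = 0.125 * 1024.6 * 9.81 * 9.6100
E = 12074.16 J/m^2

12074.16


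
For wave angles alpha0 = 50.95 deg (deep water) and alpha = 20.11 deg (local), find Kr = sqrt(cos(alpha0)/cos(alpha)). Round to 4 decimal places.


Kr = sqrt(cos(alpha0) / cos(alpha))
cos(50.95) = 0.629998
cos(20.11) = 0.939034
Kr = sqrt(0.629998 / 0.939034)
Kr = sqrt(0.670900)
Kr = 0.8191

0.8191


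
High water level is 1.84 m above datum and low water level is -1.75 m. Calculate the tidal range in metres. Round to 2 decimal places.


Tidal range = High water - Low water
Tidal range = 1.84 - (-1.75)
Tidal range = 3.59 m

3.59


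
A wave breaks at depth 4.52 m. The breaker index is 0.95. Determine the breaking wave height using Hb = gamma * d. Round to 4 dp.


Hb = gamma * d
Hb = 0.95 * 4.52
Hb = 4.2940 m

4.2940


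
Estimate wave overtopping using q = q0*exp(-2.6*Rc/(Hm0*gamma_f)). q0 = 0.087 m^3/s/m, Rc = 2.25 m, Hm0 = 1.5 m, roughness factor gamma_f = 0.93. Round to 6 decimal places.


q = q0 * exp(-2.6 * Rc / (Hm0 * gamma_f))
Exponent = -2.6 * 2.25 / (1.5 * 0.93)
= -2.6 * 2.25 / 1.3950
= -4.193548
exp(-4.193548) = 0.015093
q = 0.087 * 0.015093
q = 0.001313 m^3/s/m

0.001313


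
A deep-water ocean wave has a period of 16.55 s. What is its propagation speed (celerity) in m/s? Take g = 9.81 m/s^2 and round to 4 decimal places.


We use the deep-water celerity formula:
C = g * T / (2 * pi)
C = 9.81 * 16.55 / (2 * 3.14159...)
C = 162.355500 / 6.283185
C = 25.8397 m/s

25.8397


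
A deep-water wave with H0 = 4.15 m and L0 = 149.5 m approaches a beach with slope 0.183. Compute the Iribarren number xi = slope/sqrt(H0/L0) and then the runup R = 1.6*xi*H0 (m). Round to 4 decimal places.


xi = slope / sqrt(H0/L0)
H0/L0 = 4.15/149.5 = 0.027759
sqrt(0.027759) = 0.166611
xi = 0.183 / 0.166611 = 1.098367
R = 1.6 * xi * H0 = 1.6 * 1.098367 * 4.15
R = 7.2932 m

7.2932


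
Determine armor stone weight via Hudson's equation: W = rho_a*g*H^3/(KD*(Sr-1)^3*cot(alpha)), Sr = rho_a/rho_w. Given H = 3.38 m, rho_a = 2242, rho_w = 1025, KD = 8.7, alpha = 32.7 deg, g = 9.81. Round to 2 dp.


Sr = rho_a / rho_w = 2242 / 1025 = 2.187317
(Sr - 1) = 1.187317
(Sr - 1)^3 = 1.673787
cot(32.7) = 1 / tan(32.7) = 1 / 0.641989 = 1.557660
Numerator = 2242 * 9.81 * 3.38^3 = 849287.4695
Denominator = 8.7 * 1.673787 * 1.557660 = 22.682561
W = 849287.4695 / 22.682561
W = 37442.31 N

37442.31


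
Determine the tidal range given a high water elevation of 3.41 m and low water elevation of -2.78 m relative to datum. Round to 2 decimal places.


Tidal range = High water - Low water
Tidal range = 3.41 - (-2.78)
Tidal range = 6.19 m

6.19


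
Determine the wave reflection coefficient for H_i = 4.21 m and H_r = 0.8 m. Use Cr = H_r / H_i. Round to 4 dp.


Cr = H_r / H_i
Cr = 0.8 / 4.21
Cr = 0.1900

0.1900


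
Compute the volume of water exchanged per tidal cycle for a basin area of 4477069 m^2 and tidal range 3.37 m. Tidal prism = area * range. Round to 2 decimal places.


Tidal prism = Area * Tidal range
P = 4477069 * 3.37
P = 15087722.53 m^3

15087722.53


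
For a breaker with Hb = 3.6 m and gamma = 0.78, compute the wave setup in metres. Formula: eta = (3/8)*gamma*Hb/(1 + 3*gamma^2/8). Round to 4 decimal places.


eta = (3/8) * gamma * Hb / (1 + 3*gamma^2/8)
Numerator = (3/8) * 0.78 * 3.6 = 1.053000
Denominator = 1 + 3*0.78^2/8 = 1 + 0.228150 = 1.228150
eta = 1.053000 / 1.228150
eta = 0.8574 m

0.8574


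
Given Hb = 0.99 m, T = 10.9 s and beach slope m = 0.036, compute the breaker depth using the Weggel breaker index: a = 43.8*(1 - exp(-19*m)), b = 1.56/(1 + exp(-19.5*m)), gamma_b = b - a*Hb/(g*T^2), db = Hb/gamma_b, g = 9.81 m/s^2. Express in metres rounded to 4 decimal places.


a = 43.8 * (1 - exp(-19 * m))
exp(-19 * 0.036) = exp(-0.6840) = 0.504595
a = 43.8 * (1 - 0.504595) = 21.698758
b = 1.56 / (1 + exp(-19.5 * m))
exp(-19.5 * 0.036) = exp(-0.7020) = 0.495593
b = 1.56 / (1 + 0.495593) = 1.043064
Hb / (g * T^2) = 0.99 / (9.81 * 10.9^2) = 0.99 / 1165.5261 = 0.00084940
gamma_b = b - a * Hb/(g*T^2) = 1.043064 - 21.698758 * 0.00084940 = 1.024633
db = Hb / gamma_b = 0.99 / 1.024633
db = 0.9662 m

0.9662


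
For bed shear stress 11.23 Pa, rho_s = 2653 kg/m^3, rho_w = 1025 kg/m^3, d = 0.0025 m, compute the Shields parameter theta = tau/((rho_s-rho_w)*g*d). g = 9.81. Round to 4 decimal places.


theta = tau / ((rho_s - rho_w) * g * d)
rho_s - rho_w = 2653 - 1025 = 1628
Denominator = 1628 * 9.81 * 0.0025 = 39.926700
theta = 11.23 / 39.926700
theta = 0.2813

0.2813


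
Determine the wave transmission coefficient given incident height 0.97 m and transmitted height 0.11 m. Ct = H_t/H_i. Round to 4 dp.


Ct = H_t / H_i
Ct = 0.11 / 0.97
Ct = 0.1134

0.1134


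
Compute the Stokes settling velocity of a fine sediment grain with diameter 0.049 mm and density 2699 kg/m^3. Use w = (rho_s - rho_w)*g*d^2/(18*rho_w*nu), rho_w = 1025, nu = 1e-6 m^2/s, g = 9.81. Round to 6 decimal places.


w = (rho_s - rho_w) * g * d^2 / (18 * rho_w * nu)
d = 0.049 mm = 0.000049 m
rho_s - rho_w = 2699 - 1025 = 1674
Numerator = 1674 * 9.81 * (0.000049)^2 = 0.000039429078
Denominator = 18 * 1025 * 1e-6 = 0.018450
w = 0.002137 m/s

0.002137


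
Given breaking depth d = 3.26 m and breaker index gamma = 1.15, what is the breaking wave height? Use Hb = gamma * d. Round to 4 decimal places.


Hb = gamma * d
Hb = 1.15 * 3.26
Hb = 3.7490 m

3.7490


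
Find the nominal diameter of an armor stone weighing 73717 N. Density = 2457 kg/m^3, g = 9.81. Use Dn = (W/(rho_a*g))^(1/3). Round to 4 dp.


V = W / (rho_a * g)
V = 73717 / (2457 * 9.81)
V = 73717 / 24103.17
V = 3.058394 m^3
Dn = V^(1/3) = 3.058394^(1/3)
Dn = 1.4515 m

1.4515


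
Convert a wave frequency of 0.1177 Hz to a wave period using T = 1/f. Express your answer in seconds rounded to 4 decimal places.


T = 1 / f
T = 1 / 0.1177
T = 8.4962 s

8.4962


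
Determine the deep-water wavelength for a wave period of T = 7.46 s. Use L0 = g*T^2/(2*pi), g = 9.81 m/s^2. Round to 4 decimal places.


L0 = g * T^2 / (2 * pi)
L0 = 9.81 * 7.46^2 / (2 * pi)
L0 = 9.81 * 55.6516 / 6.28319
L0 = 545.9422 / 6.28319
L0 = 86.8894 m

86.8894


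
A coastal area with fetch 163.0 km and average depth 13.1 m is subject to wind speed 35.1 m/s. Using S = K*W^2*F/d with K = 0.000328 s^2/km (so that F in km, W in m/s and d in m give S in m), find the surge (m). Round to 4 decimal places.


S = K * W^2 * F / d
W^2 = 35.1^2 = 1232.01
S = 0.000328 * 1232.01 * 163.0 / 13.1
Numerator = 0.000328 * 1232.01 * 163.0 = 65.868183
S = 65.868183 / 13.1 = 5.0281 m

5.0281


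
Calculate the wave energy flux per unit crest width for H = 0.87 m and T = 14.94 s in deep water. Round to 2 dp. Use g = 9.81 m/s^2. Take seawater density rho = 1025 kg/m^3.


P = rho * g^2 * H^2 * T / (32 * pi)
P = 1025 * 9.81^2 * 0.87^2 * 14.94 / (32 * pi)
P = 1025 * 96.2361 * 0.7569 * 14.94 / 100.53096
P = 11095.61 W/m

11095.61


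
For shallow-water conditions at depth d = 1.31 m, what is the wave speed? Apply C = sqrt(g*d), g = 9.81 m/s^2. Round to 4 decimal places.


Using the shallow-water approximation:
C = sqrt(g * d) = sqrt(9.81 * 1.31)
C = sqrt(12.8511)
C = 3.5848 m/s

3.5848


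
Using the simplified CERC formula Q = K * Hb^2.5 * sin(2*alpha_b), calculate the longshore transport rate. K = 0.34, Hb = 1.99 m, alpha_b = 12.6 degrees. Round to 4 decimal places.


Q = K * Hb^2.5 * sin(2 * alpha_b)
Hb^2.5 = 1.99^2.5 = 5.586409
sin(2 * 12.6) = sin(25.2) = 0.425779
Q = 0.34 * 5.586409 * 0.425779
Q = 0.8087 m^3/s

0.8087


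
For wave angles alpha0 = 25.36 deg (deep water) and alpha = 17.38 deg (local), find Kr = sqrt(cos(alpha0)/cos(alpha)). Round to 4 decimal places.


Kr = sqrt(cos(alpha0) / cos(alpha))
cos(25.36) = 0.903635
cos(17.38) = 0.954345
Kr = sqrt(0.903635 / 0.954345)
Kr = sqrt(0.946864)
Kr = 0.9731

0.9731
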